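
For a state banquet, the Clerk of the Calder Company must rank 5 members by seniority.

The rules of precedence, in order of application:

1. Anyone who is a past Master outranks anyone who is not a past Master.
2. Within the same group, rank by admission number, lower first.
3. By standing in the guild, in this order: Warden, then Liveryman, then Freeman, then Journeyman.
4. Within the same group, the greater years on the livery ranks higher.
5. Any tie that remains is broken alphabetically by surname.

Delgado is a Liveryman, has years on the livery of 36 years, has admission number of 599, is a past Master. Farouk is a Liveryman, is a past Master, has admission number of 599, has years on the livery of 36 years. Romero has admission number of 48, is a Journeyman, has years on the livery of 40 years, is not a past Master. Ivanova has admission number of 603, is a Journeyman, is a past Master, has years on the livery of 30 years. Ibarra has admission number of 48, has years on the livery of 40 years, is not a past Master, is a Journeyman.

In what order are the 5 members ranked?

By the first rule: Delgado, Farouk and Ivanova (each a past Master); then Ibarra and Romero (both not a past Master).
Among Delgado, Farouk and Ivanova, by admission number (lower first): Delgado and Farouk (599) before Ivanova (603).
Delgado and Farouk are each Liveryman, so the next rule applies.
Delgado and Farouk both have years on the livery 36 years, so the next rule applies.
Among Delgado and Farouk, alphabetically by surname: Delgado before Farouk.
Ibarra and Romero both have admission number 48, so the next rule applies.
Ibarra and Romero are each Journeyman, so the next rule applies.
Ibarra and Romero both have years on the livery 40 years, so the next rule applies.
Among Ibarra and Romero, alphabetically by surname: Ibarra before Romero.
Full order: Delgado, Farouk, Ivanova, Ibarra, Romero.

Delgado, Farouk, Ivanova, Ibarra, Romero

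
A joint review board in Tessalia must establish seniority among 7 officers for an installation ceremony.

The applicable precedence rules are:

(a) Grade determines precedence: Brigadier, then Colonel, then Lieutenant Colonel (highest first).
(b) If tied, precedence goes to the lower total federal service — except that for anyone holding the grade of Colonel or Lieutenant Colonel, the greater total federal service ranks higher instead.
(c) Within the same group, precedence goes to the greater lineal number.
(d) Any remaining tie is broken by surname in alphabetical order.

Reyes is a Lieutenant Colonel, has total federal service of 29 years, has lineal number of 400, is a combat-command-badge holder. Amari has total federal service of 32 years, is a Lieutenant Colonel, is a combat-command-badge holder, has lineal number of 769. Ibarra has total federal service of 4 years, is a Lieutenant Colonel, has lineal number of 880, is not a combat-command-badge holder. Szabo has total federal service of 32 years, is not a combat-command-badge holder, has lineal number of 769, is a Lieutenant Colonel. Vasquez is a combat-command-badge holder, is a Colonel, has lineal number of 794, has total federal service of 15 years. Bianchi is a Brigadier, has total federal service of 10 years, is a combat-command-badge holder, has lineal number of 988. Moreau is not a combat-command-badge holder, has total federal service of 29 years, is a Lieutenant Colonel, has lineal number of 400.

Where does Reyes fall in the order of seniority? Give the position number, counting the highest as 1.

6

By grade: Bianchi (Brigadier); then Vasquez (Colonel); then Amari, Szabo, Moreau, Reyes and Ibarra (Lieutenant Colonel).
Among Amari, Szabo, Moreau, Reyes and Ibarra, by total federal service (higher first) (reversed rule for this group): Amari and Szabo (32 years) before Moreau and Reyes (29 years) before Ibarra (4 years).
Amari and Szabo both have lineal number 769, so the next rule applies.
Among Amari and Szabo, alphabetically by surname: Amari before Szabo.
Moreau and Reyes both have lineal number 400, so the next rule applies.
Among Moreau and Reyes, alphabetically by surname: Moreau before Reyes.
Order: Bianchi, Vasquez, Amari, Szabo, Moreau, Reyes, Ibarra. So position 6.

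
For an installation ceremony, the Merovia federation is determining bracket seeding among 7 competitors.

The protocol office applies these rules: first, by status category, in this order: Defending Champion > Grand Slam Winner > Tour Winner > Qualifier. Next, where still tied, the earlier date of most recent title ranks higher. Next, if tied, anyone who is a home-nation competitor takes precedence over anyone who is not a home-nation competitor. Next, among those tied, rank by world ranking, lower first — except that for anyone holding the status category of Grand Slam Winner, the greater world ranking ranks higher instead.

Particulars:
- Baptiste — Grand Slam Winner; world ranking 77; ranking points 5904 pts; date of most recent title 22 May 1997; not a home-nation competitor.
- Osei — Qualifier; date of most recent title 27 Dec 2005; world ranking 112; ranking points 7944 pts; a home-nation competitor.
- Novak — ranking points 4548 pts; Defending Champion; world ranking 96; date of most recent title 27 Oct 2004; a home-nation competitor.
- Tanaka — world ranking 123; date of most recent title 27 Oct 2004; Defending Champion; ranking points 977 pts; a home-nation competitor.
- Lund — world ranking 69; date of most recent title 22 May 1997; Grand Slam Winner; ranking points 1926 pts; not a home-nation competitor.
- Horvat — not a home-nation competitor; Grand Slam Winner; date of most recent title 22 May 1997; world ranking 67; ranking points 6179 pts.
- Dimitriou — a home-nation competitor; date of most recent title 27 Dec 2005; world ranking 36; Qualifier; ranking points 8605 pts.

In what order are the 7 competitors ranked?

Novak, Tanaka, Baptiste, Lund, Horvat, Dimitriou, Osei

By status category: Novak and Tanaka (Defending Champion); then Baptiste, Lund and Horvat (Grand Slam Winner); then Dimitriou and Osei (Qualifier).
Novak and Tanaka both have date of most recent title 27 Oct 2004, so the next rule applies.
Novak and Tanaka are each a home-nation competitor, so the next rule applies.
Among Novak and Tanaka, by world ranking (lower first): Novak (96) before Tanaka (123).
Baptiste, Lund and Horvat all have date of most recent title 22 May 1997, so the next rule applies.
Baptiste, Lund and Horvat are each not a home-nation competitor, so the next rule applies.
Among Baptiste, Lund and Horvat, by world ranking (higher first) (reversed rule for this group): Baptiste (77) before Lund (69) before Horvat (67).
Dimitriou and Osei both have date of most recent title 27 Dec 2005, so the next rule applies.
Dimitriou and Osei are each a home-nation competitor, so the next rule applies.
Among Dimitriou and Osei, by world ranking (lower first): Dimitriou (36) before Osei (112).
Full order: Novak, Tanaka, Baptiste, Lund, Horvat, Dimitriou, Osei.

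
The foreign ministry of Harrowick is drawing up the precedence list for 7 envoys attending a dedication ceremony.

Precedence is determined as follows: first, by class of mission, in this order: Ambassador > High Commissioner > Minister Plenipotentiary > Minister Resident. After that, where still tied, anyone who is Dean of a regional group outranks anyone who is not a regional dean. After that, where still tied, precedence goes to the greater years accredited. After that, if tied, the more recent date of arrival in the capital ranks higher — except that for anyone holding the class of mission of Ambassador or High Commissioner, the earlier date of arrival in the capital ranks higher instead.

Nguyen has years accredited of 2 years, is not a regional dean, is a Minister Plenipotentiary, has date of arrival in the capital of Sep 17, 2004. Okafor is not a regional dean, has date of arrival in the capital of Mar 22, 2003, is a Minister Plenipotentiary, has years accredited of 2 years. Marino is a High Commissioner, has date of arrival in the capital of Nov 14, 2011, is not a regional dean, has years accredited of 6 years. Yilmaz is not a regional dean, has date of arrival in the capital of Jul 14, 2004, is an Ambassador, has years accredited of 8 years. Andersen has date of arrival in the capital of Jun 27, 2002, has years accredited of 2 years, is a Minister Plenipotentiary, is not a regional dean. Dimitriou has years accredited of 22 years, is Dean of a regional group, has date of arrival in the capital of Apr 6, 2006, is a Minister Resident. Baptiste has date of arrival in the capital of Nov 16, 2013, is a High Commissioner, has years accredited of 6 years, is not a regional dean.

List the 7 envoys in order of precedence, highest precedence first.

By class of mission: Yilmaz (Ambassador); then Marino and Baptiste (High Commissioner); then Nguyen, Okafor and Andersen (Minister Plenipotentiary); then Dimitriou (Minister Resident).
Marino and Baptiste are each not a regional dean, so the next rule applies.
Marino and Baptiste both have years accredited 6 years, so the next rule applies.
Among Marino and Baptiste, by date of arrival in the capital (earlier first) (reversed rule for this group): Marino (Nov 14, 2011) before Baptiste (Nov 16, 2013).
Nguyen, Okafor and Andersen are each not a regional dean, so the next rule applies.
Nguyen, Okafor and Andersen all have years accredited 2 years, so the next rule applies.
Among Nguyen, Okafor and Andersen, by date of arrival in the capital (later first): Nguyen (Sep 17, 2004) before Okafor (Mar 22, 2003) before Andersen (Jun 27, 2002).
Full order: Yilmaz, Marino, Baptiste, Nguyen, Okafor, Andersen, Dimitriou.

Yilmaz, Marino, Baptiste, Nguyen, Okafor, Andersen, Dimitriou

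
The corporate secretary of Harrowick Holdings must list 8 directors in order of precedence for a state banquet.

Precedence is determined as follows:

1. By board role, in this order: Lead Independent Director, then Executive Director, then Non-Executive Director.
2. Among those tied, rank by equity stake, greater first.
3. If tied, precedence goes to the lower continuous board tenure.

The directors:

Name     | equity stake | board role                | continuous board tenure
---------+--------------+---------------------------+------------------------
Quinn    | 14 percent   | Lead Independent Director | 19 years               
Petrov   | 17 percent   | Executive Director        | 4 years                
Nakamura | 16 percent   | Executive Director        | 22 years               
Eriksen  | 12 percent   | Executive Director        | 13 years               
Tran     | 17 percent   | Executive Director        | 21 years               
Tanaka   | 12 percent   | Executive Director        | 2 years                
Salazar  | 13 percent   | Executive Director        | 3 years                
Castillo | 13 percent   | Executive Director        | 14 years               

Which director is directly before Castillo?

Salazar

By board role: Quinn (Lead Independent Director); then Petrov, Tran, Nakamura, Salazar, Castillo, Tanaka and Eriksen (Executive Director).
Among Petrov, Tran, Nakamura, Salazar, Castillo, Tanaka and Eriksen, by equity stake (higher first): Petrov and Tran (17 percent) before Nakamura (16 percent) before Salazar and Castillo (13 percent) before Tanaka and Eriksen (12 percent).
Among Petrov and Tran, by continuous board tenure (lower first): Petrov (4 years) before Tran (21 years).
Among Salazar and Castillo, by continuous board tenure (lower first): Salazar (3 years) before Castillo (14 years).
Among Tanaka and Eriksen, by continuous board tenure (lower first): Tanaka (2 years) before Eriksen (13 years).
Order: Quinn, Petrov, Tran, Nakamura, Salazar, Castillo, Tanaka, Eriksen.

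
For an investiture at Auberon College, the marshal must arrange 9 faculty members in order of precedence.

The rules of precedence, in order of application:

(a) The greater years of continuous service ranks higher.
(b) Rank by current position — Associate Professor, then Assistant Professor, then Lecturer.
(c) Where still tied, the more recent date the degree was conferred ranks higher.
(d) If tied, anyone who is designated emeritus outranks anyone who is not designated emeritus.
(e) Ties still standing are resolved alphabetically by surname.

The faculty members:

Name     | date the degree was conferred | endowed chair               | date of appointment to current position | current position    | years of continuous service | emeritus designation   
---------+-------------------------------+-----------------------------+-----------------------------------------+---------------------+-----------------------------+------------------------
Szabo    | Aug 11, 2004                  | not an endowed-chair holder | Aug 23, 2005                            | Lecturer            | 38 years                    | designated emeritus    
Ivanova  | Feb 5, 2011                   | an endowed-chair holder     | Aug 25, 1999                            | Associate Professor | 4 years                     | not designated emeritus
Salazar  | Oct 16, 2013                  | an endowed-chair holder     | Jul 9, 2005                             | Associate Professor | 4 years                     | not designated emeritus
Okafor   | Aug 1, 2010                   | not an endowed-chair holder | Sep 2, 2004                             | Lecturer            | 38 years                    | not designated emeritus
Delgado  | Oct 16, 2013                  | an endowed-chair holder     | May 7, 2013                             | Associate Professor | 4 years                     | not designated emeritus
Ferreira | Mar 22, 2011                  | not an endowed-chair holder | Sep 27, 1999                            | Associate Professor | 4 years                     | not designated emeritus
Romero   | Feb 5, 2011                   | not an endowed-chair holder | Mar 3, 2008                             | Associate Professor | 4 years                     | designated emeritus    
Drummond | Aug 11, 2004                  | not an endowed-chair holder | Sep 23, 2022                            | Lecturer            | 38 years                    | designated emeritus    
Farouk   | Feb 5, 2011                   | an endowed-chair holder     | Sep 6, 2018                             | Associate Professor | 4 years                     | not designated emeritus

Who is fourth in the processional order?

Delgado

By years of continuous service (higher first): Okafor, Drummond and Szabo (each 38 years); then Delgado, Salazar, Ferreira, Romero, Farouk and Ivanova (each 4 years).
Okafor, Drummond and Szabo are each Lecturer, so the next rule applies.
Among Okafor, Drummond and Szabo, by date the degree was conferred (later first): Okafor (Aug 1, 2010) before Drummond and Szabo (Aug 11, 2004).
Drummond and Szabo are each designated emeritus, so the next rule applies.
Among Drummond and Szabo, alphabetically by surname: Drummond before Szabo.
Delgado, Salazar, Ferreira, Romero, Farouk and Ivanova are each Associate Professor, so the next rule applies.
Among Delgado, Salazar, Ferreira, Romero, Farouk and Ivanova, by date the degree was conferred (later first): Delgado and Salazar (Oct 16, 2013) before Ferreira (Mar 22, 2011) before Romero, Farouk and Ivanova (Feb 5, 2011).
Delgado and Salazar are each not designated emeritus, so the next rule applies.
Among Delgado and Salazar, alphabetically by surname: Delgado before Salazar.
Among Romero, Farouk and Ivanova, designated emeritus before not designated emeritus: Romero (designated emeritus) before Farouk and Ivanova (not designated emeritus).
Among Farouk and Ivanova, alphabetically by surname: Farouk before Ivanova.
Order: Okafor, Drummond, Szabo, Delgado, Salazar, Ferreira, Romero, Farouk, Ivanova.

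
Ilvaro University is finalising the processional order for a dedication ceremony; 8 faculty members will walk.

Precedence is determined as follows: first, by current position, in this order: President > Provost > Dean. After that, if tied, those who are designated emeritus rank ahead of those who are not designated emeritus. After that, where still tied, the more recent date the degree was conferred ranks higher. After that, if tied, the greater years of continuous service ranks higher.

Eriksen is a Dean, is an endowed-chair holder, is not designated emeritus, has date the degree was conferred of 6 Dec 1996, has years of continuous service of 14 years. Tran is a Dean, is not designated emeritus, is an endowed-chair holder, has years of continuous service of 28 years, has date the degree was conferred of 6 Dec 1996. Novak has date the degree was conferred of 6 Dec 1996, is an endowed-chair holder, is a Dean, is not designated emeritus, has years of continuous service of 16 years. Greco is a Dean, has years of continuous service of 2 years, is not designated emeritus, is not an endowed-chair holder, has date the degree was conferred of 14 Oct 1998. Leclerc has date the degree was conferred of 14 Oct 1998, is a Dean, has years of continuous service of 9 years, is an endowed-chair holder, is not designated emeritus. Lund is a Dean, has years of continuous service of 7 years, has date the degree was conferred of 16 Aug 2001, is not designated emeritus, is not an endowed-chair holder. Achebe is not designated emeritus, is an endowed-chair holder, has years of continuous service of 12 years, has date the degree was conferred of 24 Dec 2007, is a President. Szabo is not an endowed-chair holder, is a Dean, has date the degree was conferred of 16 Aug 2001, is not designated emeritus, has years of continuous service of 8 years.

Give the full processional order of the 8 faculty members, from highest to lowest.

Achebe, Szabo, Lund, Leclerc, Greco, Tran, Novak, Eriksen

By current position: Achebe (President); then Szabo, Lund, Leclerc, Greco, Tran, Novak and Eriksen (Dean).
Szabo, Lund, Leclerc, Greco, Tran, Novak and Eriksen are each not designated emeritus, so the next rule applies.
Among Szabo, Lund, Leclerc, Greco, Tran, Novak and Eriksen, by date the degree was conferred (later first): Szabo and Lund (16 Aug 2001) before Leclerc and Greco (14 Oct 1998) before Tran, Novak and Eriksen (6 Dec 1996).
Among Szabo and Lund, by years of continuous service (higher first): Szabo (8 years) before Lund (7 years).
Among Leclerc and Greco, by years of continuous service (higher first): Leclerc (9 years) before Greco (2 years).
Among Tran, Novak and Eriksen, by years of continuous service (higher first): Tran (28 years) before Novak (16 years) before Eriksen (14 years).
Full order: Achebe, Szabo, Lund, Leclerc, Greco, Tran, Novak, Eriksen.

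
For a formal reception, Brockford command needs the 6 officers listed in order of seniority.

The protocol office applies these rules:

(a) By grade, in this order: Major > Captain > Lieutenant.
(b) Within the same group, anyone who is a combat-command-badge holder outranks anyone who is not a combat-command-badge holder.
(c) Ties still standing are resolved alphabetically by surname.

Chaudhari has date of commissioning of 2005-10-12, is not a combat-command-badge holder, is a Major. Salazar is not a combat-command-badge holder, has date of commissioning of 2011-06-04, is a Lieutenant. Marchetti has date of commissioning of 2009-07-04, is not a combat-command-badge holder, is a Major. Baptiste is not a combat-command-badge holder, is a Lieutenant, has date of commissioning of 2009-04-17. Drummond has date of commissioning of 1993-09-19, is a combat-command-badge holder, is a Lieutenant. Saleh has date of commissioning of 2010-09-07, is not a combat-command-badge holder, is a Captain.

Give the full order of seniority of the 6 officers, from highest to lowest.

By grade: Chaudhari and Marchetti (Major); then Saleh (Captain); then Drummond, Baptiste and Salazar (Lieutenant).
Chaudhari and Marchetti are each not a combat-command-badge holder, so the next rule applies.
Among Chaudhari and Marchetti, alphabetically by surname: Chaudhari before Marchetti.
Among Drummond, Baptiste and Salazar, a combat-command-badge holder before not a combat-command-badge holder: Drummond (a combat-command-badge holder) before Baptiste and Salazar (not a combat-command-badge holder).
Among Baptiste and Salazar, alphabetically by surname: Baptiste before Salazar.
Full order: Chaudhari, Marchetti, Saleh, Drummond, Baptiste, Salazar.

Chaudhari, Marchetti, Saleh, Drummond, Baptiste, Salazar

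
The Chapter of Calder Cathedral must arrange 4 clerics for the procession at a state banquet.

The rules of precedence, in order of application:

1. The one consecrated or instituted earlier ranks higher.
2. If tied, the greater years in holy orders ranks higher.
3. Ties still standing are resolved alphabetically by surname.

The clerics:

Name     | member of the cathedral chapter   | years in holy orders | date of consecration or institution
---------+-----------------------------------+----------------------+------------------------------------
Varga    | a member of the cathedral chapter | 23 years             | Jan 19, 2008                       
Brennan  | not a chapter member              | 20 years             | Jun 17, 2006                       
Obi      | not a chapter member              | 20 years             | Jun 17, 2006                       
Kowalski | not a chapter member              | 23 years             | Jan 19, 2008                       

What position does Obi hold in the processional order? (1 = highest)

By date of consecration or institution (earlier first): Brennan and Obi (both Jun 17, 2006); then Kowalski and Varga (both Jan 19, 2008).
Brennan and Obi both have years in holy orders 20 years, so the next rule applies.
Among Brennan and Obi, alphabetically by surname: Brennan before Obi.
Kowalski and Varga both have years in holy orders 23 years, so the next rule applies.
Among Kowalski and Varga, alphabetically by surname: Kowalski before Varga.
Order: Brennan, Obi, Kowalski, Varga. So position 2.

2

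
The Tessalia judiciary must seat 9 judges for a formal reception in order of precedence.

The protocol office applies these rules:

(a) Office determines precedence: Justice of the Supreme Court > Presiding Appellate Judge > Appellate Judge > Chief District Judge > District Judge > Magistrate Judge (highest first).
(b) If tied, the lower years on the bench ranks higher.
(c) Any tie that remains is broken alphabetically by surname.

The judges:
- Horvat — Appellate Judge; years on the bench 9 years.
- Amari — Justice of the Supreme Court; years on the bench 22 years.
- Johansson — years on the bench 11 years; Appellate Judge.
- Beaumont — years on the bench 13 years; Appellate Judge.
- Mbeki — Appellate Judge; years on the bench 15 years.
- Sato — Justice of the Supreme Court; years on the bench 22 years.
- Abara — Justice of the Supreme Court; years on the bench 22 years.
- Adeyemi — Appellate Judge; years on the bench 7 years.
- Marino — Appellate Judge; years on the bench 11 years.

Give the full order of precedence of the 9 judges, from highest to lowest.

By office: Abara, Amari and Sato (Justice of the Supreme Court); then Adeyemi, Horvat, Johansson, Marino, Beaumont and Mbeki (Appellate Judge).
Abara, Amari and Sato all have years on the bench 22 years, so the next rule applies.
Among Abara, Amari and Sato, alphabetically by surname: Abara before Amari before Sato.
Among Adeyemi, Horvat, Johansson, Marino, Beaumont and Mbeki, by years on the bench (lower first): Adeyemi (7 years) before Horvat (9 years) before Johansson and Marino (11 years) before Beaumont (13 years) before Mbeki (15 years).
Among Johansson and Marino, alphabetically by surname: Johansson before Marino.
Full order: Abara, Amari, Sato, Adeyemi, Horvat, Johansson, Marino, Beaumont, Mbeki.

Abara, Amari, Sato, Adeyemi, Horvat, Johansson, Marino, Beaumont, Mbeki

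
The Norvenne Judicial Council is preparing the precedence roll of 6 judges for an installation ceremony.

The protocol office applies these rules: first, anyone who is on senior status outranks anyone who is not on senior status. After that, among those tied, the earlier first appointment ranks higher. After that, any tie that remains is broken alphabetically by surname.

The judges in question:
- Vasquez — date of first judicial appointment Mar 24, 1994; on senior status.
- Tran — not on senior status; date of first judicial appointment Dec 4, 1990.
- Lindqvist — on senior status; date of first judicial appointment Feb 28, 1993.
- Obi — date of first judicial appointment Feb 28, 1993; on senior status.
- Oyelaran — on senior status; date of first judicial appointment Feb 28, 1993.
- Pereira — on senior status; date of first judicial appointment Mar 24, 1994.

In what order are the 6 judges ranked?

By the first rule: Lindqvist, Obi, Oyelaran, Pereira and Vasquez (each on senior status); then Tran (not on senior status).
Among Lindqvist, Obi, Oyelaran, Pereira and Vasquez, by date of first judicial appointment (earlier first): Lindqvist, Obi and Oyelaran (Feb 28, 1993) before Pereira and Vasquez (Mar 24, 1994).
Among Lindqvist, Obi and Oyelaran, alphabetically by surname: Lindqvist before Obi before Oyelaran.
Among Pereira and Vasquez, alphabetically by surname: Pereira before Vasquez.
Full order: Lindqvist, Obi, Oyelaran, Pereira, Vasquez, Tran.

Lindqvist, Obi, Oyelaran, Pereira, Vasquez, Tran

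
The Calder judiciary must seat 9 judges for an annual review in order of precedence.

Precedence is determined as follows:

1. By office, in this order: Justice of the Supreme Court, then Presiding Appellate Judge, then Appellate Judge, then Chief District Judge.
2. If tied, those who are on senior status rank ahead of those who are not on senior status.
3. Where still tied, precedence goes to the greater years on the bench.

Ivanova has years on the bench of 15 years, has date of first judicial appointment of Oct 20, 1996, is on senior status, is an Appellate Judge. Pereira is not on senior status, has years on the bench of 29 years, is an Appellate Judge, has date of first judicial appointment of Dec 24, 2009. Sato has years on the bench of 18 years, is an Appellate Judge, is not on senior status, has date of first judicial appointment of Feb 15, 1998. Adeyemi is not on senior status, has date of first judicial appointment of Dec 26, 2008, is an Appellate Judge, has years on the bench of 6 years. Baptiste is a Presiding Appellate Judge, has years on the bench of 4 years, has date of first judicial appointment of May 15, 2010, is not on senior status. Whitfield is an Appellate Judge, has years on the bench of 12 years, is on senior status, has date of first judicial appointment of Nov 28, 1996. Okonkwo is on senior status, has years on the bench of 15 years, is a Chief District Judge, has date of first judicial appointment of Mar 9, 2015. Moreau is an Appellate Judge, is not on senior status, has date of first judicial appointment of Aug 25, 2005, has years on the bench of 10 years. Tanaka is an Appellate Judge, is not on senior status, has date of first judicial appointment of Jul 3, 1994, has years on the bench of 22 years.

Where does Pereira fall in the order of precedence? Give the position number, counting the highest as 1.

By office: Baptiste (Presiding Appellate Judge); then Ivanova, Whitfield, Pereira, Tanaka, Sato, Moreau and Adeyemi (Appellate Judge); then Okonkwo (Chief District Judge).
Among Ivanova, Whitfield, Pereira, Tanaka, Sato, Moreau and Adeyemi, on senior status before not on senior status: Ivanova and Whitfield (on senior status) before Pereira, Tanaka, Sato, Moreau and Adeyemi (not on senior status).
Among Ivanova and Whitfield, by years on the bench (higher first): Ivanova (15 years) before Whitfield (12 years).
Among Pereira, Tanaka, Sato, Moreau and Adeyemi, by years on the bench (higher first): Pereira (29 years) before Tanaka (22 years) before Sato (18 years) before Moreau (10 years) before Adeyemi (6 years).
Order: Baptiste, Ivanova, Whitfield, Pereira, Tanaka, Sato, Moreau, Adeyemi, Okonkwo. So position 4.

4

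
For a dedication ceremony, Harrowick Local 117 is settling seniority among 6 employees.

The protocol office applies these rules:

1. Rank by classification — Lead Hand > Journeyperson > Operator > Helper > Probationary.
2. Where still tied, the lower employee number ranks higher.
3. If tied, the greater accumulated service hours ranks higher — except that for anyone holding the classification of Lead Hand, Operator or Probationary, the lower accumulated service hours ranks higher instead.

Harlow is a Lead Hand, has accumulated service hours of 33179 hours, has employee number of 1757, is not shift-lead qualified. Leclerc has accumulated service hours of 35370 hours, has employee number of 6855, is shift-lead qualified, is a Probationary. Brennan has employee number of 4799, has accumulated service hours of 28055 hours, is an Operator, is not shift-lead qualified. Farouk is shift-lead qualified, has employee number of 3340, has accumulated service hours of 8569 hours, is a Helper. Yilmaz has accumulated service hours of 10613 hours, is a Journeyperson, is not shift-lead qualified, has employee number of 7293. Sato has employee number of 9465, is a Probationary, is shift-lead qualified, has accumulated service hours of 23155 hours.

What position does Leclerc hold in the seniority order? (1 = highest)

By classification: Harlow (Lead Hand); then Yilmaz (Journeyperson); then Brennan (Operator); then Farouk (Helper); then Leclerc and Sato (Probationary).
Among Leclerc and Sato, by employee number (lower first): Leclerc (6855) before Sato (9465).
Order: Harlow, Yilmaz, Brennan, Farouk, Leclerc, Sato. So position 5.

5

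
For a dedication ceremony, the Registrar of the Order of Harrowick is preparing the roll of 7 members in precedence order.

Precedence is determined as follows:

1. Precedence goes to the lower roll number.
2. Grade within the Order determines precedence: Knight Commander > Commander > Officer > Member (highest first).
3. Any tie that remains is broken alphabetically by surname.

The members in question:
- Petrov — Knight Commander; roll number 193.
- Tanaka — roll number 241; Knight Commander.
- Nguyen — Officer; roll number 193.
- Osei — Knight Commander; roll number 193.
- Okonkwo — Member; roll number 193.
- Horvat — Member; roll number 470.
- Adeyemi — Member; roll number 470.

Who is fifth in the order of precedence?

By roll number (lower first): Osei, Petrov, Nguyen and Okonkwo (each 193); then Tanaka (241); then Adeyemi and Horvat (both 470).
Among Osei, Petrov, Nguyen and Okonkwo, by grade within the Order: Osei and Petrov (Knight Commander) before Nguyen (Officer) before Okonkwo (Member).
Among Osei and Petrov, alphabetically by surname: Osei before Petrov.
Adeyemi and Horvat are each Member, so the next rule applies.
Among Adeyemi and Horvat, alphabetically by surname: Adeyemi before Horvat.
Order: Osei, Petrov, Nguyen, Okonkwo, Tanaka, Adeyemi, Horvat.

Tanaka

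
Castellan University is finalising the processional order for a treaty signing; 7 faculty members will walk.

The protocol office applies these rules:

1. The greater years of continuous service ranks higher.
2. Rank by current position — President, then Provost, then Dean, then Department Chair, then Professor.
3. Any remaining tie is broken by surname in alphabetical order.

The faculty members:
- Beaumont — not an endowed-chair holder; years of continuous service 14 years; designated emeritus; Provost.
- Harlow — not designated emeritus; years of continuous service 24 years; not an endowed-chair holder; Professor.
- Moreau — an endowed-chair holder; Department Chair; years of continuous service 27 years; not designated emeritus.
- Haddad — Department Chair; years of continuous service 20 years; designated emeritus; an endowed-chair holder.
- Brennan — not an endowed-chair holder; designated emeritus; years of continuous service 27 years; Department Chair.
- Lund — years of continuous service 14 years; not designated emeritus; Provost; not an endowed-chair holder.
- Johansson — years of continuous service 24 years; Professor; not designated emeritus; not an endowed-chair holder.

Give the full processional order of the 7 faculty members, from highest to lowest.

By years of continuous service (higher first): Brennan and Moreau (both 27 years); then Harlow and Johansson (both 24 years); then Haddad (20 years); then Beaumont and Lund (both 14 years).
Brennan and Moreau are each Department Chair, so the next rule applies.
Among Brennan and Moreau, alphabetically by surname: Brennan before Moreau.
Harlow and Johansson are each Professor, so the next rule applies.
Among Harlow and Johansson, alphabetically by surname: Harlow before Johansson.
Beaumont and Lund are each Provost, so the next rule applies.
Among Beaumont and Lund, alphabetically by surname: Beaumont before Lund.
Full order: Brennan, Moreau, Harlow, Johansson, Haddad, Beaumont, Lund.

Brennan, Moreau, Harlow, Johansson, Haddad, Beaumont, Lund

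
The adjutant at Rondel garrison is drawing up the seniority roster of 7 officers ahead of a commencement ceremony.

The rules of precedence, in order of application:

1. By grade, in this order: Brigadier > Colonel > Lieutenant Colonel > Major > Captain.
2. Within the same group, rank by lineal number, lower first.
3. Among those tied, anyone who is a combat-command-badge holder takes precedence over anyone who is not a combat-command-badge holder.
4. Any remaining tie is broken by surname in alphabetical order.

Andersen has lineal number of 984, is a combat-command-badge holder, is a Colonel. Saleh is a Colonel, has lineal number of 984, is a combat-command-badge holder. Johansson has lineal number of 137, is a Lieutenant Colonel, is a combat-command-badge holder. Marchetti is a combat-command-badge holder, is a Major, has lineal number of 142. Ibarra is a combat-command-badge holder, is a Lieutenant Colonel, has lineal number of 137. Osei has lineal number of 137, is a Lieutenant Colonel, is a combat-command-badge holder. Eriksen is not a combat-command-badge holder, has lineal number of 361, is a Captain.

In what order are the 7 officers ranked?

By grade: Andersen and Saleh (Colonel); then Ibarra, Johansson and Osei (Lieutenant Colonel); then Marchetti (Major); then Eriksen (Captain).
Andersen and Saleh both have lineal number 984, so the next rule applies.
Andersen and Saleh are each a combat-command-badge holder, so the next rule applies.
Among Andersen and Saleh, alphabetically by surname: Andersen before Saleh.
Ibarra, Johansson and Osei all have lineal number 137, so the next rule applies.
Ibarra, Johansson and Osei are each a combat-command-badge holder, so the next rule applies.
Among Ibarra, Johansson and Osei, alphabetically by surname: Ibarra before Johansson before Osei.
Full order: Andersen, Saleh, Ibarra, Johansson, Osei, Marchetti, Eriksen.

Andersen, Saleh, Ibarra, Johansson, Osei, Marchetti, Eriksen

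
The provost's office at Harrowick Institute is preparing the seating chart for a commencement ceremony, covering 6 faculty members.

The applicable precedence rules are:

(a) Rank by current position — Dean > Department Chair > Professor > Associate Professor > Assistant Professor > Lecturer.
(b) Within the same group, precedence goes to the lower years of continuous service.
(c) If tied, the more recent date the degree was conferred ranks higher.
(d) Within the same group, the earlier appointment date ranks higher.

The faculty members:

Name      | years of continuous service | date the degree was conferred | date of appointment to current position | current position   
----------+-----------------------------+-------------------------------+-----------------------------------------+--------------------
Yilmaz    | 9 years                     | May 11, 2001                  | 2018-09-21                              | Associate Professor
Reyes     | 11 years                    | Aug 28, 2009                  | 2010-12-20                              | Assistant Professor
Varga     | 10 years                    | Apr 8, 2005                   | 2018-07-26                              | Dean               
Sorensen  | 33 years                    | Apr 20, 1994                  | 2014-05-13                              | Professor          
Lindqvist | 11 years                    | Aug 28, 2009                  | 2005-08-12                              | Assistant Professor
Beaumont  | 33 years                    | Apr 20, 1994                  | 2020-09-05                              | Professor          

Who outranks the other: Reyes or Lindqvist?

By current position: Varga (Dean); then Sorensen and Beaumont (Professor); then Yilmaz (Associate Professor); then Lindqvist and Reyes (Assistant Professor).
Sorensen and Beaumont both have years of continuous service 33 years, so the next rule applies.
Sorensen and Beaumont both have date the degree was conferred Apr 20, 1994, so the next rule applies.
Among Sorensen and Beaumont, by date of appointment to current position (earlier first): Sorensen (2014-05-13) before Beaumont (2020-09-05).
Lindqvist and Reyes both have years of continuous service 11 years, so the next rule applies.
Lindqvist and Reyes both have date the degree was conferred Aug 28, 2009, so the next rule applies.
Among Lindqvist and Reyes, by date of appointment to current position (earlier first): Lindqvist (2005-08-12) before Reyes (2010-12-20).
So Lindqvist takes precedence.

Lindqvist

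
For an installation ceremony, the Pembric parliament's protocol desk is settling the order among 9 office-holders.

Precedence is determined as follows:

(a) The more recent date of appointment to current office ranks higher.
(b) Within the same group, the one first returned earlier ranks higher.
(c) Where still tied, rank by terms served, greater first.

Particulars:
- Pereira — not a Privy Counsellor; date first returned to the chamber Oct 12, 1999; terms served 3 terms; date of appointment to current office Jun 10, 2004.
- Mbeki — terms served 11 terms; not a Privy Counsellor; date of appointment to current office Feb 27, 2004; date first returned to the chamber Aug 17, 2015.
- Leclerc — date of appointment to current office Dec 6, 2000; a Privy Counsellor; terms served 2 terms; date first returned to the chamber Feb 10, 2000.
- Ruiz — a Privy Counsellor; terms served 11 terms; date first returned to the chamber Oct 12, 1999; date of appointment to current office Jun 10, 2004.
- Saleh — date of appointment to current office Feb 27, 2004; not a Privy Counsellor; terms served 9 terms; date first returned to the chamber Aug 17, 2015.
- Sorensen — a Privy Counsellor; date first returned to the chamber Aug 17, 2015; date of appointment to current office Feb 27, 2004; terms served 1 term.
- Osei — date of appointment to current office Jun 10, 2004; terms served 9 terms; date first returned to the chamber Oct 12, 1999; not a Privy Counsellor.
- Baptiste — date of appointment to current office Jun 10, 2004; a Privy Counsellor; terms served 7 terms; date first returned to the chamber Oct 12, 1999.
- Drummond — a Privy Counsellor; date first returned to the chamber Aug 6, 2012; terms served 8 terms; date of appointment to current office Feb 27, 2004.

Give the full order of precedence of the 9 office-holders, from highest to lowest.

Ruiz, Osei, Baptiste, Pereira, Drummond, Mbeki, Saleh, Sorensen, Leclerc

By date of appointment to current office (later first): Ruiz, Osei, Baptiste and Pereira (each Jun 10, 2004); then Drummond, Mbeki, Saleh and Sorensen (each Feb 27, 2004); then Leclerc (Dec 6, 2000).
Ruiz, Osei, Baptiste and Pereira all have date first returned to the chamber Oct 12, 1999, so the next rule applies.
Among Ruiz, Osei, Baptiste and Pereira, by terms served (higher first): Ruiz (11 terms) before Osei (9 terms) before Baptiste (7 terms) before Pereira (3 terms).
Among Drummond, Mbeki, Saleh and Sorensen, by date first returned to the chamber (earlier first): Drummond (Aug 6, 2012) before Mbeki, Saleh and Sorensen (Aug 17, 2015).
Among Mbeki, Saleh and Sorensen, by terms served (higher first): Mbeki (11 terms) before Saleh (9 terms) before Sorensen (1 term).
Full order: Ruiz, Osei, Baptiste, Pereira, Drummond, Mbeki, Saleh, Sorensen, Leclerc.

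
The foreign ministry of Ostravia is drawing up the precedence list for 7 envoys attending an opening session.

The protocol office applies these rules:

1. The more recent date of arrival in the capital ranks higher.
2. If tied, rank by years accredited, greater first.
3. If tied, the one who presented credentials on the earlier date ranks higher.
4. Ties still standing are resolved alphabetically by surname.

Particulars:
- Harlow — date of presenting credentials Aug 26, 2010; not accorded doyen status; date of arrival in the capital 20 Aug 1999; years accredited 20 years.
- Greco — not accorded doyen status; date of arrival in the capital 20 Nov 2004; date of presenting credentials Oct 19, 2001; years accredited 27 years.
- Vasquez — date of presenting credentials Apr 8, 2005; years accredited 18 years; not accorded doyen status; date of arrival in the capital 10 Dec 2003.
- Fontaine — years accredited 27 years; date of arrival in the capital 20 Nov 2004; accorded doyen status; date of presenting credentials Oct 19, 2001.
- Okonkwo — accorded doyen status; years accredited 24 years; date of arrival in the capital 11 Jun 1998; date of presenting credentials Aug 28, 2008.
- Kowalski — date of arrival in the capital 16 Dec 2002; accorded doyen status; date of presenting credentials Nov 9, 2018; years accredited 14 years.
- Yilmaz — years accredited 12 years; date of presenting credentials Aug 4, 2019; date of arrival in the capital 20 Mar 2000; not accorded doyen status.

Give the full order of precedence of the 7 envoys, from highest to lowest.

Fontaine, Greco, Vasquez, Kowalski, Yilmaz, Harlow, Okonkwo

By date of arrival in the capital (later first): Fontaine and Greco (both 20 Nov 2004); then Vasquez (10 Dec 2003); then Kowalski (16 Dec 2002); then Yilmaz (20 Mar 2000); then Harlow (20 Aug 1999); then Okonkwo (11 Jun 1998).
Fontaine and Greco both have years accredited 27 years, so the next rule applies.
Fontaine and Greco both have date of presenting credentials Oct 19, 2001, so the next rule applies.
Among Fontaine and Greco, alphabetically by surname: Fontaine before Greco.
Full order: Fontaine, Greco, Vasquez, Kowalski, Yilmaz, Harlow, Okonkwo.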